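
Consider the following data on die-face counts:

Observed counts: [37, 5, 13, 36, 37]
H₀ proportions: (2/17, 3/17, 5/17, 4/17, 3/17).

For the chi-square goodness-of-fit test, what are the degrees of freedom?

degrees of freedom = 4

df = k − 1 = 5 − 1 = 4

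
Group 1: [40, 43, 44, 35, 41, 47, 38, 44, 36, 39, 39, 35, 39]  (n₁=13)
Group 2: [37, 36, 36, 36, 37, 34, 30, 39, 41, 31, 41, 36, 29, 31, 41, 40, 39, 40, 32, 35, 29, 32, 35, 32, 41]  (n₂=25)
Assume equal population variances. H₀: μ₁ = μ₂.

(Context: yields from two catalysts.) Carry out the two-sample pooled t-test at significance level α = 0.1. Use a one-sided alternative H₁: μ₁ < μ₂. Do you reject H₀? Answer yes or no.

x̄₁=40.000, s₁=3.697, n₁=13
x̄₂=35.600, s₂=4.010, n₂=25
s_p² = [12·3.697² + 24·4.010²]/36 = 15.2778
SE = √(s_p²·(1/13+1/25)) = 1.3365
t = (40.000−35.600)/1.3365 = 3.2921
df = 36
p-value (one-sided, H₁ less) = 0.99888
At α=0.1: p ≥ α → fail to reject H₀

reject H₀: no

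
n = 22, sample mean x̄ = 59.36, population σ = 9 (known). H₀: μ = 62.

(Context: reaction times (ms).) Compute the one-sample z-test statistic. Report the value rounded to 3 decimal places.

test statistic = -1.376

SE = σ/√n = 9/√22 = 1.9188
z = (x̄−μ₀)/SE = (59.36−62)/1.9188 = -1.3759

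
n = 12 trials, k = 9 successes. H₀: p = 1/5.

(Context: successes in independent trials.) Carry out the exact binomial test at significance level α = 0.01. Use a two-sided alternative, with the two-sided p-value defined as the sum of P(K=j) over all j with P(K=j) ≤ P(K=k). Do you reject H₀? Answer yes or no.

Exact binomial: n=12, k=9, p₀=1/5=0.2000
P(X=j) = C(n,j)·p₀^j·(1−p₀)^(n−j); p = Σ P(X=j) over j with P(X=j) ≤ P(X=9)
p-value (two-sided) = 0.00006
At α=0.01: p < α → reject H₀

reject H₀: yes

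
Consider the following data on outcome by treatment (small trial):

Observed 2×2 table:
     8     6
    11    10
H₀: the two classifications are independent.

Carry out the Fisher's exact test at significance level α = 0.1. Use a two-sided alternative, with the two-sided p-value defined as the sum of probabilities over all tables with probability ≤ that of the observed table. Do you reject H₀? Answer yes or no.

reject H₀: no

Margins: r₁=14, r₂=21, c₁=19, c₂=16, n=35
p_obs = C(14,8)·C(21,11)/C(35,19); sum pmf over tables with pmf ≤ p_obs
p-value (two-sided) = 1.00000
At α=0.1: p ≥ α → fail to reject H₀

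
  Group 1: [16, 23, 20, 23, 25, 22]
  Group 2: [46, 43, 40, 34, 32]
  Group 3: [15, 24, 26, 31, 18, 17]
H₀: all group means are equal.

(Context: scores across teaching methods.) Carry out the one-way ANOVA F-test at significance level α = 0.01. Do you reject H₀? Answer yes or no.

Group means [21.50, 39.00, 21.83], grand mean 26.765
SSB = Σnᵢ(x̄ᵢ−x̄)² = 1060.725; SSW = ΣΣ(x−x̄ᵢ)² = 380.333
MSB = 1060.725/2 = 530.3627; MSW = 380.333/14 = 27.1667
F = MSB/MSW = 19.5226
df = (2, 14)
p-value (upper-tail) = 0.00009
At α=0.01: p < α → reject H₀

reject H₀: yes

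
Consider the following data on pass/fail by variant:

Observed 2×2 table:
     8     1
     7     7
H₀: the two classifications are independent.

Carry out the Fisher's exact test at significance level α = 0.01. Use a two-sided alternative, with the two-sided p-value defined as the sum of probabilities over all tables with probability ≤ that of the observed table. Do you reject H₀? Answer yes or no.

Margins: r₁=9, r₂=14, c₁=15, c₂=8, n=23
p_obs = C(9,8)·C(14,7)/C(23,15); sum pmf over tables with pmf ≤ p_obs
p-value (two-sided) = 0.08576
At α=0.01: p ≥ α → fail to reject H₀

reject H₀: no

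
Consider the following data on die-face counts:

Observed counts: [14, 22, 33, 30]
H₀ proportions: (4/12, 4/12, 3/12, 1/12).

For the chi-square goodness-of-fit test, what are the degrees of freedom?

degrees of freedom = 3

df = k − 1 = 4 − 1 = 3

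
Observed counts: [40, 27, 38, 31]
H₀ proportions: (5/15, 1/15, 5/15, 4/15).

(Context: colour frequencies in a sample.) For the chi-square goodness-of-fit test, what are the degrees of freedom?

df = k − 1 = 4 − 1 = 3

degrees of freedom = 3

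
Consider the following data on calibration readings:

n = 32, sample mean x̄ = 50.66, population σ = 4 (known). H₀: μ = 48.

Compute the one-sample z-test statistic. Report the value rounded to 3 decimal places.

SE = σ/√n = 4/√32 = 0.7071
z = (x̄−μ₀)/SE = (50.66−48)/0.7071 = 3.7618

test statistic = 3.762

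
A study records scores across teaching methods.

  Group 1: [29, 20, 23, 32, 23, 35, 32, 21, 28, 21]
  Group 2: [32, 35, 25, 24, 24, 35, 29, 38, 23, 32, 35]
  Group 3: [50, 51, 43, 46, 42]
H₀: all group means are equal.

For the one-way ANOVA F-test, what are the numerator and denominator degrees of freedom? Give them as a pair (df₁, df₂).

k = 3 groups, N = 26 total
df = (k−1, N−k) = (3−1, 26−3) = (2, 23)

degrees of freedom = [2, 23]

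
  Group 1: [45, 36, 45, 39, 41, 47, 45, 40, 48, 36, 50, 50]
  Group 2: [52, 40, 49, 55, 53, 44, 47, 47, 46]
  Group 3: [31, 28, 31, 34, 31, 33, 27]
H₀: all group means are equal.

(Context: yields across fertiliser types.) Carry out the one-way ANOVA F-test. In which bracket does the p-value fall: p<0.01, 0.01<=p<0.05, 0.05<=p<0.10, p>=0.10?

Group means [43.50, 48.11, 30.71], grand mean 41.786
SSB = Σnᵢ(x̄ᵢ−x̄)² = 1253.397; SSW = ΣΣ(x−x̄ᵢ)² = 489.317
MSB = 1253.397/2 = 626.6984; MSW = 489.317/25 = 19.5727
F = MSB/MSW = 32.0190
df = (2, 25)
p-value (upper-tail) = 0.00000
→ bracket: p<0.01

p-value bracket: p<0.01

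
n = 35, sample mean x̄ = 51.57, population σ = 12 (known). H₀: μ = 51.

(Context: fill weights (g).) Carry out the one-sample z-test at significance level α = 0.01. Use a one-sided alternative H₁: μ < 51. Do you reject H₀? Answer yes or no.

SE = σ/√n = 12/√35 = 2.0284
z = (x̄−μ₀)/SE = (51.57−51)/2.0284 = 0.2810
p-value (one-sided, H₁ less) = 0.61065
At α=0.01: p ≥ α → fail to reject H₀

reject H₀: no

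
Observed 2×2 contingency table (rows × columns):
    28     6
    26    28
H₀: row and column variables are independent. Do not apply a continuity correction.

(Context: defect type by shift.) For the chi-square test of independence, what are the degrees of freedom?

degrees of freedom = 1

df = (r−1)(c−1) = (2−1)·(2−1) = 1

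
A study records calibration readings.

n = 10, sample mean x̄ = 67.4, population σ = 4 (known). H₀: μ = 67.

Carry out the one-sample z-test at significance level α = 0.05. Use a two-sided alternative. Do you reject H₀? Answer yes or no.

SE = σ/√n = 4/√10 = 1.2649
z = (x̄−μ₀)/SE = (67.4−67)/1.2649 = 0.3162
p-value (two-sided) = 0.75183
At α=0.05: p ≥ α → fail to reject H₀

reject H₀: no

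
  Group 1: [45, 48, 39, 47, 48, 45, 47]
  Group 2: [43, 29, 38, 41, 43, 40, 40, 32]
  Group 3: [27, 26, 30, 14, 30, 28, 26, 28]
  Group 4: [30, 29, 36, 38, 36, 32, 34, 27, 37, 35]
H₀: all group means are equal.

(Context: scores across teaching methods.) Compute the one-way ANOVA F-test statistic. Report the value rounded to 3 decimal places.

Group means [45.57, 38.25, 26.12, 33.40], grand mean 35.394
SSB = Σnᵢ(x̄ᵢ−x̄)² = 1517.390; SSW = ΣΣ(x−x̄ᵢ)² = 552.489
MSB = 1517.390/3 = 505.7965; MSW = 552.489/29 = 19.0514
F = MSB/MSW = 26.5491
df = (3, 29)

test statistic = 26.549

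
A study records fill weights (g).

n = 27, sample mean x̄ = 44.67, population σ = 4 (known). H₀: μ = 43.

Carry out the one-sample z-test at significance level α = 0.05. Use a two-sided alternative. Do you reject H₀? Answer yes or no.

SE = σ/√n = 4/√27 = 0.7698
z = (x̄−μ₀)/SE = (44.67−43)/0.7698 = 2.1694
p-value (two-sided) = 0.03005
At α=0.05: p < α → reject H₀

reject H₀: yes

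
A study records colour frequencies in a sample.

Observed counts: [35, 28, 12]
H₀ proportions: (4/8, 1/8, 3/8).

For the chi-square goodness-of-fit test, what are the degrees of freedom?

degrees of freedom = 2

df = k − 1 = 3 − 1 = 2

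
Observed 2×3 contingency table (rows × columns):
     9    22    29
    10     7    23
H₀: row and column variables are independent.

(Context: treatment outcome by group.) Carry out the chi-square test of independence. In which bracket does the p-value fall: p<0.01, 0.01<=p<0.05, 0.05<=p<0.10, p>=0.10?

Row totals [60, 40], col totals [19, 29, 52], n=100
χ² = (9−11.40)²/11.40 + (22−17.40)²/17.40 + (29−31.20)²/31.20 + (10−7.60)²/7.60 + (7−11.60)²/11.60 + (23−20.80)²/20.80 = 4.6912
df = 2
p-value (upper-tail) = 0.09579
→ bracket: 0.05<=p<0.10

p-value bracket: 0.05<=p<0.10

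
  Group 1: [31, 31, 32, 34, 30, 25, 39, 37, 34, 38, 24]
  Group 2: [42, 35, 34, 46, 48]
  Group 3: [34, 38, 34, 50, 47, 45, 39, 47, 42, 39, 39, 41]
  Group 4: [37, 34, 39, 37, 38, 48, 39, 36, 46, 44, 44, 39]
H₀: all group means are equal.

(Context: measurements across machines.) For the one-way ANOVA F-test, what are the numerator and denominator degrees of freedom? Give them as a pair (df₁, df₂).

degrees of freedom = [3, 36]

k = 4 groups, N = 40 total
df = (k−1, N−k) = (4−1, 40−4) = (3, 36)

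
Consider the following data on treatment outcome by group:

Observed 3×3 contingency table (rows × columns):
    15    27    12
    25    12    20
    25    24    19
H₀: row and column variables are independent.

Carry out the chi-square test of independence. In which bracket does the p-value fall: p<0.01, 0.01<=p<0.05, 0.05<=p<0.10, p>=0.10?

Row totals [54, 57, 68], col totals [65, 63, 51], n=179
χ² = (15−19.61)²/19.61 + (27−19.01)²/19.01 + (12−15.39)²/15.39 + (25−20.70)²/20.70 + (12−20.06)²/20.06 + (20−16.24)²/16.24 + (25−24.69)²/24.69 + (24−23.93)²/23.93 + (19−19.37)²/19.37 = 10.2061
df = 4
p-value (upper-tail) = 0.03710
→ bracket: 0.01<=p<0.05

p-value bracket: 0.01<=p<0.05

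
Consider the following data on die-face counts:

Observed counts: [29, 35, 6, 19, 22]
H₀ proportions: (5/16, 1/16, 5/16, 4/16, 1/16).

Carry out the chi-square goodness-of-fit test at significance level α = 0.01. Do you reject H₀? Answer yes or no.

n = 111; E_i = n·p_i = [34.69, 6.94, 34.69, 27.75, 6.94]
χ² = (29−34.69)²/34.69 + (35−6.94)²/6.94 + (6−34.69)²/34.69 + (19−27.75)²/27.75 + (22−6.94)²/6.94 = 173.6342
df = 4
p-value (upper-tail) = 0.00000
At α=0.01: p < α → reject H₀

reject H₀: yes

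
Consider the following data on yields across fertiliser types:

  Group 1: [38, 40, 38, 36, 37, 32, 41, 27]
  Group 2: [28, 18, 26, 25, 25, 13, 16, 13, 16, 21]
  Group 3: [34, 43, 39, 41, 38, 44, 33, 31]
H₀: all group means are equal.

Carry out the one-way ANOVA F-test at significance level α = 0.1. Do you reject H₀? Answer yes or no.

reject H₀: yes

Group means [36.12, 20.10, 37.88], grand mean 30.500
SSB = Σnᵢ(x̄ᵢ−x̄)² = 1769.850; SSW = ΣΣ(x−x̄ᵢ)² = 592.650
MSB = 1769.850/2 = 884.9250; MSW = 592.650/23 = 25.7674
F = MSB/MSW = 34.3428
df = (2, 23)
p-value (upper-tail) = 0.00000
At α=0.1: p < α → reject H₀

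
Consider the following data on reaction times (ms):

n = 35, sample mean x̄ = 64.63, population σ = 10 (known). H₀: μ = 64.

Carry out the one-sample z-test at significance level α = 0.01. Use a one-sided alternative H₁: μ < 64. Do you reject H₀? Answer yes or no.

SE = σ/√n = 10/√35 = 1.6903
z = (x̄−μ₀)/SE = (64.63−64)/1.6903 = 0.3727
p-value (one-sided, H₁ less) = 0.64532
At α=0.01: p ≥ α → fail to reject H₀

reject H₀: no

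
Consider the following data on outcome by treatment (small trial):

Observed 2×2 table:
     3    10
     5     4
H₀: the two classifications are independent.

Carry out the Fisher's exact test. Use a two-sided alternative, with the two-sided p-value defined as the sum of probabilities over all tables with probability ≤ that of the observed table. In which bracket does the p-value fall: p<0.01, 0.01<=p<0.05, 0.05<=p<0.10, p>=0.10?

Margins: r₁=13, r₂=9, c₁=8, c₂=14, n=22
p_obs = C(13,3)·C(9,5)/C(22,8); sum pmf over tables with pmf ≤ p_obs
p-value (two-sided) = 0.18700
→ bracket: p>=0.10

p-value bracket: p>=0.10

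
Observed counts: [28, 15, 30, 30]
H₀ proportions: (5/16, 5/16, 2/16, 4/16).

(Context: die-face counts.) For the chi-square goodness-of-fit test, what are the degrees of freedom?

degrees of freedom = 3

df = k − 1 = 4 − 1 = 3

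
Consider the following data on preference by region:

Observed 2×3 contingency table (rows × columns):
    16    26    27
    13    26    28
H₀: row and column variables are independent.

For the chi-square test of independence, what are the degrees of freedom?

degrees of freedom = 2

df = (r−1)(c−1) = (2−1)·(3−1) = 2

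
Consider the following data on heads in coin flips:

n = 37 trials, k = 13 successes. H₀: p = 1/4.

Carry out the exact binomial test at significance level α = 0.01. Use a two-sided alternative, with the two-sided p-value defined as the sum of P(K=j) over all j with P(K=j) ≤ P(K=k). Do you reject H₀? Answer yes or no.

reject H₀: no

Exact binomial: n=37, k=13, p₀=1/4=0.2500
P(X=j) = C(n,j)·p₀^j·(1−p₀)^(n−j); p = Σ P(X=j) over j with P(X=j) ≤ P(X=13)
p-value (two-sided) = 0.18206
At α=0.01: p ≥ α → fail to reject H₀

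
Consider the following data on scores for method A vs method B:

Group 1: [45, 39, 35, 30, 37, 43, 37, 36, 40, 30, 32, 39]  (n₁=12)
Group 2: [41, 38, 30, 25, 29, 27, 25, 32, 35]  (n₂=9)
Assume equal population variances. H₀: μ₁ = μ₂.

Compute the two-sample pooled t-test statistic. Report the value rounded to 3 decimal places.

x̄₁=36.917, s₁=4.719, n₁=12
x̄₂=31.333, s₂=5.679, n₂=9
s_p² = [11·4.719² + 8·5.679²]/19 = 26.4693
SE = √(s_p²·(1/12+1/9)) = 2.2687
t = (36.917−31.333)/2.2687 = 2.4611
df = 19

test statistic = 2.461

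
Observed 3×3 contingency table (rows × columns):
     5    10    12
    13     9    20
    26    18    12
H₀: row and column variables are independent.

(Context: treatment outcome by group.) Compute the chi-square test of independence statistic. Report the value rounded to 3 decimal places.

test statistic = 11.443

Row totals [27, 42, 56], col totals [44, 37, 44], n=125
χ² = (5−9.50)²/9.50 + (10−7.99)²/7.99 + (12−9.50)²/9.50 + (13−14.78)²/14.78 + (9−12.43)²/12.43 + (20−14.78)²/14.78 + (26−19.71)²/19.71 + (18−16.58)²/16.58 + (12−19.71)²/19.71 = 11.4429
df = 4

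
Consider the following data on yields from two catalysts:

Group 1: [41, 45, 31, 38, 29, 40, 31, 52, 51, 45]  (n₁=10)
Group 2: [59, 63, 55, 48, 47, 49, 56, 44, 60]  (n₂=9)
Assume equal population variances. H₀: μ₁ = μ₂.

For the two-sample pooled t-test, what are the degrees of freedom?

df = n₁ + n₂ − 2 = 10 + 9 − 2 = 17

degrees of freedom = 17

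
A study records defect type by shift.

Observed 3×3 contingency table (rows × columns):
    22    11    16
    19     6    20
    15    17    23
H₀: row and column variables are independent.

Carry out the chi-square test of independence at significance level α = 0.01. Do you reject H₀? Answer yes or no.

Row totals [49, 45, 55], col totals [56, 34, 59], n=149
χ² = (22−18.42)²/18.42 + (11−11.18)²/11.18 + (16−19.40)²/19.40 + (19−16.91)²/16.91 + (6−10.27)²/10.27 + (20−17.82)²/17.82 + (15−20.67)²/20.67 + (17−12.55)²/12.55 + (23−21.78)²/21.78 = 6.7981
df = 4
p-value (upper-tail) = 0.14695
At α=0.01: p ≥ α → fail to reject H₀

reject H₀: no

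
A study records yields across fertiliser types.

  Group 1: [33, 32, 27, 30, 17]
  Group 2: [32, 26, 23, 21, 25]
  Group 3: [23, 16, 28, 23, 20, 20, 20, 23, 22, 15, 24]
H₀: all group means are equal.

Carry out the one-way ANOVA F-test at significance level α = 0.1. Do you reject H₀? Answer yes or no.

reject H₀: yes

Group means [27.80, 25.40, 21.27], grand mean 23.810
SSB = Σnᵢ(x̄ᵢ−x̄)² = 163.056; SSW = ΣΣ(x−x̄ᵢ)² = 370.182
MSB = 163.056/2 = 81.5281; MSW = 370.182/18 = 20.5657
F = MSB/MSW = 3.9643
df = (2, 18)
p-value (upper-tail) = 0.03745
At α=0.1: p < α → reject H₀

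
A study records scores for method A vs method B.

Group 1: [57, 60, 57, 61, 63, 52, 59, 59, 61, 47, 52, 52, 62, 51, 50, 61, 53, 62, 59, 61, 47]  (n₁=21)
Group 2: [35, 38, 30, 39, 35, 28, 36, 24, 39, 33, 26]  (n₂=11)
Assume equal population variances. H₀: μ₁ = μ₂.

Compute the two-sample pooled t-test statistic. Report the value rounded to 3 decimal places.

x̄₁=56.476, s₁=5.202, n₁=21
x̄₂=33.000, s₂=5.273, n₂=11
s_p² = [20·5.202² + 10·5.273²]/30 = 27.3079
SE = √(s_p²·(1/21+1/11)) = 1.9450
t = (56.476−33.000)/1.9450 = 12.0702
df = 30

test statistic = 12.070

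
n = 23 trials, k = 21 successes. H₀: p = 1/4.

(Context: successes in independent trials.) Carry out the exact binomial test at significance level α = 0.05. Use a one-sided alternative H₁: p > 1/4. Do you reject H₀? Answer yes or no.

Exact binomial: n=23, k=21, p₀=1/4=0.2500
P(X≥21) from Σ C(n,i)·p₀^i·(1−p₀)^(n−i)
p-value (one-sided, H₁ greater) = 0.00000
At α=0.05: p < α → reject H₀

reject H₀: yes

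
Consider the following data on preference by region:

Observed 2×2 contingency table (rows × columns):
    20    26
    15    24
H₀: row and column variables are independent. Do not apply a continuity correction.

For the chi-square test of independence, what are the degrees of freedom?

df = (r−1)(c−1) = (2−1)·(2−1) = 1

degrees of freedom = 1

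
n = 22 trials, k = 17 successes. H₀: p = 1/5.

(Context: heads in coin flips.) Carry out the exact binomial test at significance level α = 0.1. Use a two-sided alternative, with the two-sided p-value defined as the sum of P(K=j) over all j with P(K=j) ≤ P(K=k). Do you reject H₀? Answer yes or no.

Exact binomial: n=22, k=17, p₀=1/5=0.2000
P(X=j) = C(n,j)·p₀^j·(1−p₀)^(n−j); p = Σ P(X=j) over j with P(X=j) ≤ P(X=17)
p-value (two-sided) = 0.00000
At α=0.1: p < α → reject H₀

reject H₀: yes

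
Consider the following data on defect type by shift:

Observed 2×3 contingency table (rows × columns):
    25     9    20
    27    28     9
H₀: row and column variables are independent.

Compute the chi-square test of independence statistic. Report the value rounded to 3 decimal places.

Row totals [54, 64], col totals [52, 37, 29], n=118
χ² = (25−23.80)²/23.80 + (9−16.93)²/16.93 + (20−13.27)²/13.27 + (27−28.20)²/28.20 + (28−20.07)²/20.07 + (9−15.73)²/15.73 = 13.2538
df = 2

test statistic = 13.254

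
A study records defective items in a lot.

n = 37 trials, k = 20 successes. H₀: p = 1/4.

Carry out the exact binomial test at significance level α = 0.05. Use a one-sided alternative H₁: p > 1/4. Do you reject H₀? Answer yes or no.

reject H₀: yes

Exact binomial: n=37, k=20, p₀=1/4=0.2500
P(X≥20) from Σ C(n,i)·p₀^i·(1−p₀)^(n−i)
p-value (one-sided, H₁ greater) = 0.00015
At α=0.05: p < α → reject H₀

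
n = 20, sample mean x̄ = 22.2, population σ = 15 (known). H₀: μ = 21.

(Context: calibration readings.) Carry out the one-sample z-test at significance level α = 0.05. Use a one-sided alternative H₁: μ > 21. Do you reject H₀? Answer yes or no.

SE = σ/√n = 15/√20 = 3.3541
z = (x̄−μ₀)/SE = (22.2−21)/3.3541 = 0.3578
p-value (one-sided, H₁ greater) = 0.36026
At α=0.05: p ≥ α → fail to reject H₀

reject H₀: no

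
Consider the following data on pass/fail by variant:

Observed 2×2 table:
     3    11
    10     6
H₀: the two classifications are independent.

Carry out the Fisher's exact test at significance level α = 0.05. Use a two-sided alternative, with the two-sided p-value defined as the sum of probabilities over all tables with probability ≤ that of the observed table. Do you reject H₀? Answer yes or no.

Margins: r₁=14, r₂=16, c₁=13, c₂=17, n=30
p_obs = C(14,3)·C(16,10)/C(30,13); sum pmf over tables with pmf ≤ p_obs
p-value (two-sided) = 0.03293
At α=0.05: p < α → reject H₀

reject H₀: yes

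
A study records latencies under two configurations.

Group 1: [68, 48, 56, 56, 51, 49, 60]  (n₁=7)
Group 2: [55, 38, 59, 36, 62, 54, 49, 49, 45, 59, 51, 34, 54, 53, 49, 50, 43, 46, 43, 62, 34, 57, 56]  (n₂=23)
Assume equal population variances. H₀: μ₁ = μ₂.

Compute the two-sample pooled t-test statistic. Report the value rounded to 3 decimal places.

test statistic = 1.680

x̄₁=55.429, s₁=7.020, n₁=7
x̄₂=49.478, s₂=8.501, n₂=23
s_p² = [6·7.020² + 22·8.501²]/28 = 67.3376
SE = √(s_p²·(1/7+1/23)) = 3.5422
t = (55.429−49.478)/3.5422 = 1.6798
df = 28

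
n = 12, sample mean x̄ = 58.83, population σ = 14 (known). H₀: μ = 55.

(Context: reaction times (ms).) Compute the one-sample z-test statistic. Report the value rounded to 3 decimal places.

test statistic = 0.948

SE = σ/√n = 14/√12 = 4.0415
z = (x̄−μ₀)/SE = (58.83−55)/4.0415 = 0.9477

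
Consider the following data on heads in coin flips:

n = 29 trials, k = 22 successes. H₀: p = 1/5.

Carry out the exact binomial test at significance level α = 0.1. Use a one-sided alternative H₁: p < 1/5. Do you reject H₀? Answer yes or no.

reject H₀: no

Exact binomial: n=29, k=22, p₀=1/5=0.2000
P(X≤22) from Σ C(n,i)·p₀^i·(1−p₀)^(n−i)
p-value (one-sided, H₁ less) = 1.00000
At α=0.1: p ≥ α → fail to reject H₀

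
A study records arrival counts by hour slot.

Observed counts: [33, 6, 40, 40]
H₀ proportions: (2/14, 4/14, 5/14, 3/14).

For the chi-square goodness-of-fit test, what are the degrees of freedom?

degrees of freedom = 3

df = k − 1 = 4 − 1 = 3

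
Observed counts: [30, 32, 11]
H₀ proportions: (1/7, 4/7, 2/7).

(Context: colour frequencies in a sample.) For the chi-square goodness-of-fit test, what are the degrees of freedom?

degrees of freedom = 2

df = k − 1 = 3 − 1 = 2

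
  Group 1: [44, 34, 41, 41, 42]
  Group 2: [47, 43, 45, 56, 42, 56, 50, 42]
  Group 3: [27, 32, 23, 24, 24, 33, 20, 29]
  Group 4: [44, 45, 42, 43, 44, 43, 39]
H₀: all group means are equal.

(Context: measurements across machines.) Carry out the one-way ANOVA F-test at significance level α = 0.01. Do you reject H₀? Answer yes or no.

Group means [40.40, 47.62, 26.50, 42.86], grand mean 39.107
SSB = Σnᵢ(x̄ᵢ−x̄)² = 1958.746; SSW = ΣΣ(x−x̄ᵢ)² = 463.932
MSB = 1958.746/3 = 652.9155; MSW = 463.932/24 = 19.3305
F = MSB/MSW = 33.7764
df = (3, 24)
p-value (upper-tail) = 0.00000
At α=0.01: p < α → reject H₀

reject H₀: yes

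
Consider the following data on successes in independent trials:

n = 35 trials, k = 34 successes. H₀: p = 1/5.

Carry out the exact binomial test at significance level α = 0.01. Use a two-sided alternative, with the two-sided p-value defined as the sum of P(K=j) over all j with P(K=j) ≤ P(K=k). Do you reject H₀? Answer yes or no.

Exact binomial: n=35, k=34, p₀=1/5=0.2000
P(X=j) = C(n,j)·p₀^j·(1−p₀)^(n−j); p = Σ P(X=j) over j with P(X=j) ≤ P(X=34)
p-value (two-sided) = 0.00000
At α=0.01: p < α → reject H₀

reject H₀: yes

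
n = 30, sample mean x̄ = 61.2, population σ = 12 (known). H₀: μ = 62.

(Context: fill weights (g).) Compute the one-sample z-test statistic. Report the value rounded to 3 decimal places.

test statistic = -0.365

SE = σ/√n = 12/√30 = 2.1909
z = (x̄−μ₀)/SE = (61.2−62)/2.1909 = -0.3651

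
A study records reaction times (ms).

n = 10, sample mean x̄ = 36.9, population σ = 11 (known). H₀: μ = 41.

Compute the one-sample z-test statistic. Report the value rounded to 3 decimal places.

test statistic = -1.179

SE = σ/√n = 11/√10 = 3.4785
z = (x̄−μ₀)/SE = (36.9−41)/3.4785 = -1.1787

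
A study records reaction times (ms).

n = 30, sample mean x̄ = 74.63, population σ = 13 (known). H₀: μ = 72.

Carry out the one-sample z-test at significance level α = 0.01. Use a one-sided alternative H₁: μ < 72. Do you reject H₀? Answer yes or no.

SE = σ/√n = 13/√30 = 2.3735
z = (x̄−μ₀)/SE = (74.63−72)/2.3735 = 1.1081
p-value (one-sided, H₁ less) = 0.86609
At α=0.01: p ≥ α → fail to reject H₀

reject H₀: no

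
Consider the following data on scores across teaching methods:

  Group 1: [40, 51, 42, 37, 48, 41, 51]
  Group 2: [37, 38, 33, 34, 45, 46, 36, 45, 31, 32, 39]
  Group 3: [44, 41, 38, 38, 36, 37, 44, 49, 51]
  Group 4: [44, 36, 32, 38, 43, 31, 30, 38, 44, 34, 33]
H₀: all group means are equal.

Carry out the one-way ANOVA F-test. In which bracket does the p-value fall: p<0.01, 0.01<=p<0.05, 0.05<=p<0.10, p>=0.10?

Group means [44.29, 37.82, 42.00, 36.64], grand mean 39.658
SSB = Σnᵢ(x̄ᵢ−x̄)² = 336.942; SSW = ΣΣ(x−x̄ᵢ)² = 987.610
MSB = 336.942/3 = 112.3141; MSW = 987.610/34 = 29.0474
F = MSB/MSW = 3.8666
df = (3, 34)
p-value (upper-tail) = 0.01756
→ bracket: 0.01<=p<0.05

p-value bracket: 0.01<=p<0.05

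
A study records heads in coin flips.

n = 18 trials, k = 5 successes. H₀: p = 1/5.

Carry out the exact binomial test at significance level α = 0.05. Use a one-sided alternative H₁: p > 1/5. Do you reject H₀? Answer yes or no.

reject H₀: no

Exact binomial: n=18, k=5, p₀=1/5=0.2000
P(X≥5) from Σ C(n,i)·p₀^i·(1−p₀)^(n−i)
p-value (one-sided, H₁ greater) = 0.28365
At α=0.05: p ≥ α → fail to reject H₀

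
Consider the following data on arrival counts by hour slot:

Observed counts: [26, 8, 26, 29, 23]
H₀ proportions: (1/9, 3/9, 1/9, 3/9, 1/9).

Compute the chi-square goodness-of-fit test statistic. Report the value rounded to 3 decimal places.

test statistic = 63.393

n = 112; E_i = n·p_i = [12.44, 37.33, 12.44, 37.33, 12.44]
χ² = (26−12.44)²/12.44 + (8−37.33)²/37.33 + (26−12.44)²/12.44 + (29−37.33)²/37.33 + (23−12.44)²/12.44 = 63.3929
df = 4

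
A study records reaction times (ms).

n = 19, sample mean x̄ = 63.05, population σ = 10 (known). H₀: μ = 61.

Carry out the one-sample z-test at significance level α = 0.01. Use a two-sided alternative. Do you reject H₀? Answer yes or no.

SE = σ/√n = 10/√19 = 2.2942
z = (x̄−μ₀)/SE = (63.05−61)/2.2942 = 0.8936
p-value (two-sided) = 0.37155
At α=0.01: p ≥ α → fail to reject H₀

reject H₀: no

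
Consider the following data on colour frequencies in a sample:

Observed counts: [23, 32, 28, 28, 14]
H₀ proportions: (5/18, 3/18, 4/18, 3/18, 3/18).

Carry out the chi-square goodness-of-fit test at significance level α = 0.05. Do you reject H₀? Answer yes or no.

reject H₀: yes

n = 125; E_i = n·p_i = [34.72, 20.83, 27.78, 20.83, 20.83]
χ² = (23−34.72)²/34.72 + (32−20.83)²/20.83 + (28−27.78)²/27.78 + (28−20.83)²/20.83 + (14−20.83)²/20.83 = 14.6512
df = 4
p-value (upper-tail) = 0.00548
At α=0.05: p < α → reject H₀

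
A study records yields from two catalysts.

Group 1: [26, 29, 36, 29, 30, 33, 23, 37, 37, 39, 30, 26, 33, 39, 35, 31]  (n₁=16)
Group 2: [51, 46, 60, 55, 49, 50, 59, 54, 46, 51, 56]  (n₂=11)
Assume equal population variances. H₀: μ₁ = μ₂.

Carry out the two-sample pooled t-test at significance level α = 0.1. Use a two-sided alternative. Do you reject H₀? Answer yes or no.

reject H₀: yes

x̄₁=32.062, s₁=4.864, n₁=16
x̄₂=52.455, s₂=4.762, n₂=11
s_p² = [15·4.864² + 10·4.762²]/25 = 23.2666
SE = √(s_p²·(1/16+1/11)) = 1.8893
t = (32.062−52.455)/1.8893 = -10.7937
df = 25
p-value (two-sided) = 0.00000
At α=0.1: p < α → reject H₀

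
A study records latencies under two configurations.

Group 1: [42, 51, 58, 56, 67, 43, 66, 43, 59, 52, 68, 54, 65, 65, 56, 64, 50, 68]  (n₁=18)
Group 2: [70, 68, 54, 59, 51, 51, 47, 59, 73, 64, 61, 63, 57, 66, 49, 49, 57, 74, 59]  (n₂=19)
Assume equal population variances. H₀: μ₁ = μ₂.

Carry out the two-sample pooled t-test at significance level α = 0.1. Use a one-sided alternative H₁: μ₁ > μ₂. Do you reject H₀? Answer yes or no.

x̄₁=57.056, s₁=8.888, n₁=18
x̄₂=59.526, s₂=8.222, n₂=19
s_p² = [17·8.888² + 18·8.222²]/35 = 73.1338
SE = √(s_p²·(1/18+1/19)) = 2.8129
t = (57.056−59.526)/2.8129 = -0.8784
df = 35
p-value (one-sided, H₁ greater) = 0.80714
At α=0.1: p ≥ α → fail to reject H₀

reject H₀: no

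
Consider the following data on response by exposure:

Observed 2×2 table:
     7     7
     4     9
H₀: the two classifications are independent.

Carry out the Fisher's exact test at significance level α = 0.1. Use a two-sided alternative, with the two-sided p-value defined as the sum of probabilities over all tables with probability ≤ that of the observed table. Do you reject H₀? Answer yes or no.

Margins: r₁=14, r₂=13, c₁=11, c₂=16, n=27
p_obs = C(14,7)·C(13,4)/C(27,11); sum pmf over tables with pmf ≤ p_obs
p-value (two-sided) = 0.44007
At α=0.1: p ≥ α → fail to reject H₀

reject H₀: no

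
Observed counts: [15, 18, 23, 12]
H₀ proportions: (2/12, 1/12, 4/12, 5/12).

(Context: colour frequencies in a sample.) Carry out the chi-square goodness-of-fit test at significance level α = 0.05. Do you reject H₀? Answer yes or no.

reject H₀: yes

n = 68; E_i = n·p_i = [11.33, 5.67, 22.67, 28.33]
χ² = (15−11.33)²/11.33 + (18−5.67)²/5.67 + (23−22.67)²/22.67 + (12−28.33)²/28.33 = 37.4500
df = 3
p-value (upper-tail) = 0.00000
At α=0.05: p < α → reject H₀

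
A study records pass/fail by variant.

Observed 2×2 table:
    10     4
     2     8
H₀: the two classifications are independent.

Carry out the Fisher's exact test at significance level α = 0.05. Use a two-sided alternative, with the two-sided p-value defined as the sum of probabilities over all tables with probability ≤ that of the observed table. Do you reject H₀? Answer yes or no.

Margins: r₁=14, r₂=10, c₁=12, c₂=12, n=24
p_obs = C(14,10)·C(10,2)/C(24,12); sum pmf over tables with pmf ≤ p_obs
p-value (two-sided) = 0.03607
At α=0.05: p < α → reject H₀

reject H₀: yes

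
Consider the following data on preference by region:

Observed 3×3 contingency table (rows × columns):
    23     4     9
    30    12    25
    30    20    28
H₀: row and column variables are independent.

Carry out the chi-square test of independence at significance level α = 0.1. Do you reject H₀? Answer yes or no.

reject H₀: no

Row totals [36, 67, 78], col totals [83, 36, 62], n=181
χ² = (23−16.51)²/16.51 + (4−7.16)²/7.16 + (9−12.33)²/12.33 + (30−30.72)²/30.72 + (12−13.33)²/13.33 + (25−22.95)²/22.95 + (30−35.77)²/35.77 + (20−15.51)²/15.51 + (28−26.72)²/26.72 = 7.4686
df = 4
p-value (upper-tail) = 0.11310
At α=0.1: p ≥ α → fail to reject H₀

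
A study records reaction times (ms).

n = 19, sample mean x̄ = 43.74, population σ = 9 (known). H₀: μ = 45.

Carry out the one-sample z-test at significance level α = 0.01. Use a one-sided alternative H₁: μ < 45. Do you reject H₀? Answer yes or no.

reject H₀: no

SE = σ/√n = 9/√19 = 2.0647
z = (x̄−μ₀)/SE = (43.74−45)/2.0647 = -0.6102
p-value (one-sided, H₁ less) = 0.27085
At α=0.01: p ≥ α → fail to reject H₀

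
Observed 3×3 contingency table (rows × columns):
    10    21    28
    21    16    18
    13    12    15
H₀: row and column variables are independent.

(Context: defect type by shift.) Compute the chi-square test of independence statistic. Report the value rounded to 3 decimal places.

Row totals [59, 55, 40], col totals [44, 49, 61], n=154
χ² = (10−16.86)²/16.86 + (21−18.77)²/18.77 + (28−23.37)²/23.37 + (21−15.71)²/15.71 + (16−17.50)²/17.50 + (18−21.79)²/21.79 + (13−11.43)²/11.43 + (12−12.73)²/12.73 + (15−15.84)²/15.84 = 6.8378
df = 4

test statistic = 6.838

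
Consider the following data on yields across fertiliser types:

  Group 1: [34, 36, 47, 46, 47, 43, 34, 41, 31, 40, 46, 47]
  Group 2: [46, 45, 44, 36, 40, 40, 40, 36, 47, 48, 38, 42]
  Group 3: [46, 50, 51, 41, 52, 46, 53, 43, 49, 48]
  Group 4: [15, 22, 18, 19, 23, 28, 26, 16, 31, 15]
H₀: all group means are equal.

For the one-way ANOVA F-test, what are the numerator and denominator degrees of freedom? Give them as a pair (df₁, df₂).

degrees of freedom = [3, 40]

k = 4 groups, N = 44 total
df = (k−1, N−k) = (4−1, 44−4) = (3, 40)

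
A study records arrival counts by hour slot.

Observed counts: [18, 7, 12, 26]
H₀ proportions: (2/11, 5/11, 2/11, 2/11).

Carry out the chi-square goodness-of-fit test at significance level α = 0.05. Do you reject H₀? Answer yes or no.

n = 63; E_i = n·p_i = [11.45, 28.64, 11.45, 11.45]
χ² = (18−11.45)²/11.45 + (7−28.64)²/28.64 + (12−11.45)²/11.45 + (26−11.45)²/11.45 = 38.5841
df = 3
p-value (upper-tail) = 0.00000
At α=0.05: p < α → reject H₀

reject H₀: yes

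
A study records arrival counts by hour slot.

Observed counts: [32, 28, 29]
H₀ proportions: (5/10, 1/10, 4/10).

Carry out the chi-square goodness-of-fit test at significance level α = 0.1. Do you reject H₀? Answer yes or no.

n = 89; E_i = n·p_i = [44.50, 8.90, 35.60]
χ² = (32−44.50)²/44.50 + (28−8.90)²/8.90 + (29−35.60)²/35.60 = 45.7247
df = 2
p-value (upper-tail) = 0.00000
At α=0.1: p < α → reject H₀

reject H₀: yes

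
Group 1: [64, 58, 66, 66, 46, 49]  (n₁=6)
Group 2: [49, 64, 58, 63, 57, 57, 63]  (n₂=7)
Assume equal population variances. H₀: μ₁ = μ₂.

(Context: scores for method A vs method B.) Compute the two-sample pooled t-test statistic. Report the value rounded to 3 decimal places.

test statistic = -0.139

x̄₁=58.167, s₁=8.819, n₁=6
x̄₂=58.714, s₂=5.251, n₂=7
s_p² = [5·8.819² + 6·5.251²]/11 = 50.3874
SE = √(s_p²·(1/6+1/7)) = 3.9492
t = (58.167−58.714)/3.9492 = -0.1387
df = 11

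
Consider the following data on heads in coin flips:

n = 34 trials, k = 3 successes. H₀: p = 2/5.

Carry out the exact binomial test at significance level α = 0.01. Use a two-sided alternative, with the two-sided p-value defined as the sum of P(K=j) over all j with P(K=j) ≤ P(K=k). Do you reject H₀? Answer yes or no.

Exact binomial: n=34, k=3, p₀=2/5=0.4000
P(X=j) = C(n,j)·p₀^j·(1−p₀)^(n−j); p = Σ P(X=j) over j with P(X=j) ≤ P(X=3)
p-value (two-sided) = 0.00008
At α=0.01: p < α → reject H₀

reject H₀: yes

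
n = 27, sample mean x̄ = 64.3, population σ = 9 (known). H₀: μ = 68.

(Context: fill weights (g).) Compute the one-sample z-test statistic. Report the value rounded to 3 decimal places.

SE = σ/√n = 9/√27 = 1.7321
z = (x̄−μ₀)/SE = (64.3−68)/1.7321 = -2.1362

test statistic = -2.136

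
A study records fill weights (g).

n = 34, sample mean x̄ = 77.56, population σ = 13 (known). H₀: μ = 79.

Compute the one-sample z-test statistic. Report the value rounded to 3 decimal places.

SE = σ/√n = 13/√34 = 2.2295
z = (x̄−μ₀)/SE = (77.56−79)/2.2295 = -0.6459

test statistic = -0.646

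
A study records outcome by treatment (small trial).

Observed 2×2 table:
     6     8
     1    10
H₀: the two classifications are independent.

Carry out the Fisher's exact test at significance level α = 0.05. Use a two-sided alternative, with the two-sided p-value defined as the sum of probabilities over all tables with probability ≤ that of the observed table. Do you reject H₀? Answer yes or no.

Margins: r₁=14, r₂=11, c₁=7, c₂=18, n=25
p_obs = C(14,6)·C(11,1)/C(25,7); sum pmf over tables with pmf ≤ p_obs
p-value (two-sided) = 0.09000
At α=0.05: p ≥ α → fail to reject H₀

reject H₀: no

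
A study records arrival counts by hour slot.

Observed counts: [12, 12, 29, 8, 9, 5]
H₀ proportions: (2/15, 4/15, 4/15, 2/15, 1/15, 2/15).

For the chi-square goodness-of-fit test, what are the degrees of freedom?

df = k − 1 = 6 − 1 = 5

degrees of freedom = 5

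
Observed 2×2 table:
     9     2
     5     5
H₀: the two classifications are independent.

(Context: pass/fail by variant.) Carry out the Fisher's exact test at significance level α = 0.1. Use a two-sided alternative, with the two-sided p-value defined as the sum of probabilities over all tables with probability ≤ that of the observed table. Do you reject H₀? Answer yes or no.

Margins: r₁=11, r₂=10, c₁=14, c₂=7, n=21
p_obs = C(11,9)·C(10,5)/C(21,14); sum pmf over tables with pmf ≤ p_obs
p-value (two-sided) = 0.18266
At α=0.1: p ≥ α → fail to reject H₀

reject H₀: no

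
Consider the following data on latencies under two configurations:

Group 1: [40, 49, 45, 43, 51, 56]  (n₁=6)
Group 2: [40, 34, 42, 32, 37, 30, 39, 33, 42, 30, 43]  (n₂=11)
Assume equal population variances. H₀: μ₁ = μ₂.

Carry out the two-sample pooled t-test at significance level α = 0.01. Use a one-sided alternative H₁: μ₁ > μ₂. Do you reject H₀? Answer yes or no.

reject H₀: yes

x̄₁=47.333, s₁=5.820, n₁=6
x̄₂=36.545, s₂=4.947, n₂=11
s_p² = [5·5.820² + 10·4.947²]/15 = 27.6040
SE = √(s_p²·(1/6+1/11)) = 2.6665
t = (47.333−36.545)/2.6665 = 4.0457
df = 15
p-value (one-sided, H₁ greater) = 0.00053
At α=0.01: p < α → reject H₀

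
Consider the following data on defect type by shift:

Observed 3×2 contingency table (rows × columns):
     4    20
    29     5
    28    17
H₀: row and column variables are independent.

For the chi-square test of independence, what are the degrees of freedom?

df = (r−1)(c−1) = (3−1)·(2−1) = 2

degrees of freedom = 2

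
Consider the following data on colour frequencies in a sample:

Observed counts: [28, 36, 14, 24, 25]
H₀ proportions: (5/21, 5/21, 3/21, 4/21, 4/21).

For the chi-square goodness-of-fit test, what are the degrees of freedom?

degrees of freedom = 4

df = k − 1 = 5 − 1 = 4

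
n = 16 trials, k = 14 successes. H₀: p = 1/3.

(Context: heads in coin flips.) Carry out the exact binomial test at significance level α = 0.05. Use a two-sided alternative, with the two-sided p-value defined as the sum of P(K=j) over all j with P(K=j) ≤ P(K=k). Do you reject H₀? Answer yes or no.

Exact binomial: n=16, k=14, p₀=1/3=0.3333
P(X=j) = C(n,j)·p₀^j·(1−p₀)^(n−j); p = Σ P(X=j) over j with P(X=j) ≤ P(X=14)
p-value (two-sided) = 0.00001
At α=0.05: p < α → reject H₀

reject H₀: yes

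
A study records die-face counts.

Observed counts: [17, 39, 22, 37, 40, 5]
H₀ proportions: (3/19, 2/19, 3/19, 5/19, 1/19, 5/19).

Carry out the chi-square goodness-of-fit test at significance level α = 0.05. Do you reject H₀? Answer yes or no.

n = 160; E_i = n·p_i = [25.26, 16.84, 25.26, 42.11, 8.42, 42.11]
χ² = (17−25.26)²/25.26 + (39−16.84)²/16.84 + (22−25.26)²/25.26 + (37−42.11)²/42.11 + (40−8.42)²/8.42 + (5−42.11)²/42.11 = 184.0148
df = 5
p-value (upper-tail) = 0.00000
At α=0.05: p < α → reject H₀

reject H₀: yes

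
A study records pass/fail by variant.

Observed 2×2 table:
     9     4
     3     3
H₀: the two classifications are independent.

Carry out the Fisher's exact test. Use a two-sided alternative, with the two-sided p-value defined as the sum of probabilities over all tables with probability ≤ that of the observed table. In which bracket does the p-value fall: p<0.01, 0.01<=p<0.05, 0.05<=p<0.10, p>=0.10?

Margins: r₁=13, r₂=6, c₁=12, c₂=7, n=19
p_obs = C(13,9)·C(6,3)/C(19,12); sum pmf over tables with pmf ≤ p_obs
p-value (two-sided) = 0.61687
→ bracket: p>=0.10

p-value bracket: p>=0.10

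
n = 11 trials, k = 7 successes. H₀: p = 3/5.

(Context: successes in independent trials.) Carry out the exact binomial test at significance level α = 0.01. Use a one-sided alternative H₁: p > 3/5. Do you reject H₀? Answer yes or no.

Exact binomial: n=11, k=7, p₀=3/5=0.6000
P(X≥7) from Σ C(n,i)·p₀^i·(1−p₀)^(n−i)
p-value (one-sided, H₁ greater) = 0.53277
At α=0.01: p ≥ α → fail to reject H₀

reject H₀: no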